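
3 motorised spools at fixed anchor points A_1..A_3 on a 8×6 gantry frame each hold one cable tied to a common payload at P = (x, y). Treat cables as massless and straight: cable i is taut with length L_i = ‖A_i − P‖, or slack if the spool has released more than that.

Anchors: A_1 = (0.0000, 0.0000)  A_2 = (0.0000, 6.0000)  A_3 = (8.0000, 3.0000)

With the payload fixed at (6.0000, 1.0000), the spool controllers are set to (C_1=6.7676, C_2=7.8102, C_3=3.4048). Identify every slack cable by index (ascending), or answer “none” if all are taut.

1, 3

cable 1: √((-6.0000)²+(-1.0000)²)=6.0828, C_1=6.7676: slack
cable 2: √((-6.0000)²+(5.0000)²)=7.8102, C_2=7.8102: taut
cable 3: √((2.0000)²+(2.0000)²)=2.8284, C_3=3.4048: slack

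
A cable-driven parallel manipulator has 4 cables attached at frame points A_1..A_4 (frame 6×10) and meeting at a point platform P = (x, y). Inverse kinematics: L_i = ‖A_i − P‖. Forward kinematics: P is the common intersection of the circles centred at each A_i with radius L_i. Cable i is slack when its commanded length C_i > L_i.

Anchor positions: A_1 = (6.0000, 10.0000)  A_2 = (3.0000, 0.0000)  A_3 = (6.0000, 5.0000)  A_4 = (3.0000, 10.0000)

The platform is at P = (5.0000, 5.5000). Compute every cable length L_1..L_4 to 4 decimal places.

L_1 = √((6.0000−5.0000)² + (10.0000−5.5000)²) = 4.6098
L_2 = √((3.0000−5.0000)² + (0.0000−5.5000)²) = 5.8523
L_3 = √((6.0000−5.0000)² + (5.0000−5.5000)²) = 1.1180
L_4 = √((3.0000−5.0000)² + (10.0000−5.5000)²) = 4.9244

(4.6098, 5.8523, 1.1180, 4.9244)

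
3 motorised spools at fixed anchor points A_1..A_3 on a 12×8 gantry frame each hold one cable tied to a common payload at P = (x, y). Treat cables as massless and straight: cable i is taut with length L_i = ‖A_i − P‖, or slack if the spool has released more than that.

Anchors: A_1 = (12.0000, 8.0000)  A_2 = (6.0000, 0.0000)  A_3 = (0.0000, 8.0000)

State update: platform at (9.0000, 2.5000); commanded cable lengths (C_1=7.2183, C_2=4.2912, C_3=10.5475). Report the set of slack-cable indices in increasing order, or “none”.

1, 2

i=1: geometric 6.2650 vs commanded 7.2183 ⇒ slack
i=2: geometric 3.9051 vs commanded 4.2912 ⇒ slack
i=3: geometric 10.5475 vs commanded 10.5475 ⇒ taut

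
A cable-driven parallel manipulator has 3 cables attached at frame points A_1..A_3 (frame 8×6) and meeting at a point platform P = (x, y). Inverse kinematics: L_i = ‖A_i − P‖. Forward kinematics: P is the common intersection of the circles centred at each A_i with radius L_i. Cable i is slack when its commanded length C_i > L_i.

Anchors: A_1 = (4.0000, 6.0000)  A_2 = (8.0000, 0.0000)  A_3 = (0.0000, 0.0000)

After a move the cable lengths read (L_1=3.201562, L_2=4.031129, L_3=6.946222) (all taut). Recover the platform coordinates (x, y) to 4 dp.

each cable: (A_i−P)·(A_i−P) = L_i²; let q_i = ‖A_i‖²−L_i²
q_1 = 16.0000+36.0000−10.2500 = 41.7500
row 1: -8.0000x + 12.0000y = -6.0000  (q_2=47.7500)
row 2: 8.0000x + 12.0000y = 90.0000  (q_3=-48.2500)
Cramer on rows 1–2 → x = 6.0000, y = 3.5000

(6.0000, 3.5000)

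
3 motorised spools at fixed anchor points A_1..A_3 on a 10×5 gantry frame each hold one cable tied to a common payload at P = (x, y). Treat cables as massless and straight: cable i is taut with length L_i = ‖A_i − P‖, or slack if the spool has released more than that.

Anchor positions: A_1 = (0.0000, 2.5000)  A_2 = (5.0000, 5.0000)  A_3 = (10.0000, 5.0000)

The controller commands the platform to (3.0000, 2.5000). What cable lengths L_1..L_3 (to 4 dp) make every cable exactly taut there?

(3.0000, 3.2016, 7.4330)

L_1 = √((0.0000−3.0000)² + (2.5000−2.5000)²) = 3.0000
L_2 = √((5.0000−3.0000)² + (5.0000−2.5000)²) = 3.2016
L_3 = √((10.0000−3.0000)² + (5.0000−2.5000)²) = 7.4330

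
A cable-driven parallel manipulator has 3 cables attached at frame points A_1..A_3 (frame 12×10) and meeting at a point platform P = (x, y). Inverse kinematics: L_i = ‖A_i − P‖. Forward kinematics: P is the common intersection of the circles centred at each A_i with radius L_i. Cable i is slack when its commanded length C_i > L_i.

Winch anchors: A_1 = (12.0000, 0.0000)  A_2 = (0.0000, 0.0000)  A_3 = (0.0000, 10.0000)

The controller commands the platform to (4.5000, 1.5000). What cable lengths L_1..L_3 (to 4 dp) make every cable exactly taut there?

(7.6485, 4.7434, 9.6177)

L_1 = √((12.0000−4.5000)² + (0.0000−1.5000)²) = 7.6485
L_2 = √((0.0000−4.5000)² + (0.0000−1.5000)²) = 4.7434
L_3 = √((0.0000−4.5000)² + (10.0000−1.5000)²) = 9.6177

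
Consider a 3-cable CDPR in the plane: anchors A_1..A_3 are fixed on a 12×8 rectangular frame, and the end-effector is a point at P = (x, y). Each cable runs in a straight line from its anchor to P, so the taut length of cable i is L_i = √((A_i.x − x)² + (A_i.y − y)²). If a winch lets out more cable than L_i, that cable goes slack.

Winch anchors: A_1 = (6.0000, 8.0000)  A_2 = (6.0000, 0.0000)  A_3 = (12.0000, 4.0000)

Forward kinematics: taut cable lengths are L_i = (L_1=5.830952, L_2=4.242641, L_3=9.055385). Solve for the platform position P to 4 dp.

expand ‖A_i−P‖²=L_i² and subtract eq 1 (c_i ≔ ‖A_i‖²−L_i²)
c_1 = 36.0000+64.0000−34.0000 = 66.0000
eq1−eq2 → [0.0000  16.0000]·P = 48.0000
eq1−eq3 → [-12.0000  8.0000]·P = -12.0000
2×2 solve → P = (3.0000, 3.0000)

(3.0000, 3.0000)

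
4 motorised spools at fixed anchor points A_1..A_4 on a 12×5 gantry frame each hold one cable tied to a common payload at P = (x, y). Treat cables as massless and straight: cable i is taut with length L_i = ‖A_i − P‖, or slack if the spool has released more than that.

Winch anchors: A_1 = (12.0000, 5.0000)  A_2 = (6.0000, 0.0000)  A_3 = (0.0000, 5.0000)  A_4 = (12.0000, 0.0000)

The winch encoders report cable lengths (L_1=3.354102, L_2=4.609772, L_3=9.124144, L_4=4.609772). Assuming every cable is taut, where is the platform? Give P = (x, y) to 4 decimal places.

(9.0000, 3.5000)

circle eqns → linear via eq_j − eq_1; set q_j = A_j·A_j − L_j²
q_1 = 144.0000+25.0000−11.2500 = 157.7500
12.0000·x + 10.0000·y = q_1−q_2 = 143.0000
24.0000·x + 0.0000·y = q_1−q_3 = 216.0000
0.0000·x + 10.0000·y = q_1−q_4 = 35.0000
solve first two rows → x=9.0000, y=3.5000
check cable 4: ‖A_4−P‖² = 21.2500 ≈ L_4² = 21.2500 ✓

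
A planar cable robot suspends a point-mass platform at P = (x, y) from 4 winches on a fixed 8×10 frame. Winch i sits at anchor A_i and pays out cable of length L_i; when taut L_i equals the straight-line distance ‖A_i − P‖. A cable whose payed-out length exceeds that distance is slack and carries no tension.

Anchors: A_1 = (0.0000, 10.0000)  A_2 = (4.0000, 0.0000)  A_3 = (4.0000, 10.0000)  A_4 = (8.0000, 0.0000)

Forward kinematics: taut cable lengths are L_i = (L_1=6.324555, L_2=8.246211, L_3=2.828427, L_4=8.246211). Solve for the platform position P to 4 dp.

expand ‖A_i−P‖²=L_i² and subtract eq 1 (q_i ≔ ‖A_i‖²−L_i²)
q_1 = 0.0000+100.0000−40.0000 = 60.0000
eq1−eq2 → [-8.0000  20.0000]·P = 112.0000
eq1−eq3 → [-8.0000  0.0000]·P = -48.0000
eq1−eq4 → [-16.0000  20.0000]·P = 64.0000
2×2 solve → P = (6.0000, 8.0000)
check cable 4: ‖A_4−P‖² = 68.0000 ≈ L_4² = 68.0000 ✓

(6.0000, 8.0000)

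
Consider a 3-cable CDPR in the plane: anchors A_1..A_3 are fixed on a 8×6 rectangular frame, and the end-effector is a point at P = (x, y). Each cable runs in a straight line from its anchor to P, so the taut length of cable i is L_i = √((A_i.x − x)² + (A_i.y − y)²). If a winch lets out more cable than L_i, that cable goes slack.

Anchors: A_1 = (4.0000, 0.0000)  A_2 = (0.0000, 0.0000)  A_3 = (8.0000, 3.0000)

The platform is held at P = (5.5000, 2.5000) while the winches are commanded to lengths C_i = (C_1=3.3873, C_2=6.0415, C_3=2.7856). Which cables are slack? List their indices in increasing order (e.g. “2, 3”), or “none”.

i=1: geometric 2.9155 vs commanded 3.3873 ⇒ slack
i=2: geometric 6.0415 vs commanded 6.0415 ⇒ taut
i=3: geometric 2.5495 vs commanded 2.7856 ⇒ slack

1, 3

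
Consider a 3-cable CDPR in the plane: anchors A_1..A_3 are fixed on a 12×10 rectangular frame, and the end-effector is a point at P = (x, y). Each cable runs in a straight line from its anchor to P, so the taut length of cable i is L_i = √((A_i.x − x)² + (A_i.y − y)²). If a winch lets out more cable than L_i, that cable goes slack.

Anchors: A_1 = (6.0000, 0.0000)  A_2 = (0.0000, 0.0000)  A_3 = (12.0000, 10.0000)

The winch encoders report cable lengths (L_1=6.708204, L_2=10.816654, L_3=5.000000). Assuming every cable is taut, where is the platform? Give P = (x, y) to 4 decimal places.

circle eqns → linear via eq_j − eq_1; set k_j = A_j·A_j − L_j²
k_1 = 36.0000+0.0000−45.0000 = -9.0000
12.0000·x + 0.0000·y = k_1−k_2 = 108.0000
-12.0000·x − 20.0000·y = k_1−k_3 = -228.0000
solve first two rows → x=9.0000, y=6.0000

(9.0000, 6.0000)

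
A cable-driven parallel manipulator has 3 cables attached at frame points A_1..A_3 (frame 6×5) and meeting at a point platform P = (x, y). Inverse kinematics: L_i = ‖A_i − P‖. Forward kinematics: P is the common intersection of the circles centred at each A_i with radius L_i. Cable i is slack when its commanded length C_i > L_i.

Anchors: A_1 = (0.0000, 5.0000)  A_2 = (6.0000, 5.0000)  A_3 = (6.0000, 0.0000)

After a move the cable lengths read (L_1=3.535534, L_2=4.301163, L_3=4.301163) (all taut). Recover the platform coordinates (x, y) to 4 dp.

(2.5000, 2.5000)

circle eqns → linear via eq_j − eq_1; set c_j = A_j·A_j − L_j²
c_1 = 0.0000+25.0000−12.5000 = 12.5000
-12.0000·x + 0.0000·y = c_1−c_2 = -30.0000
-12.0000·x + 10.0000·y = c_1−c_3 = -5.0000
solve first two rows → x=2.5000, y=2.5000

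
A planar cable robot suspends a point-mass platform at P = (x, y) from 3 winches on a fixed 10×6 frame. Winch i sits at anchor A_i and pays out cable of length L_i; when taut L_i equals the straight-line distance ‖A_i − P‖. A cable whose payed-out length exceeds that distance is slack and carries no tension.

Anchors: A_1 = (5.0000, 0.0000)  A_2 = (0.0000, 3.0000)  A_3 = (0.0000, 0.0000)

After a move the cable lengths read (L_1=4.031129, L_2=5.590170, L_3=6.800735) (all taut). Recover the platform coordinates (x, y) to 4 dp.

circle eqns → linear via eq_j − eq_1; set k_j = A_j·A_j − L_j²
k_1 = 25.0000+0.0000−16.2500 = 8.7500
10.0000·x − 6.0000·y = k_1−k_2 = 31.0000
10.0000·x + 0.0000·y = k_1−k_3 = 55.0000
solve first two rows → x=5.5000, y=4.0000

(5.5000, 4.0000)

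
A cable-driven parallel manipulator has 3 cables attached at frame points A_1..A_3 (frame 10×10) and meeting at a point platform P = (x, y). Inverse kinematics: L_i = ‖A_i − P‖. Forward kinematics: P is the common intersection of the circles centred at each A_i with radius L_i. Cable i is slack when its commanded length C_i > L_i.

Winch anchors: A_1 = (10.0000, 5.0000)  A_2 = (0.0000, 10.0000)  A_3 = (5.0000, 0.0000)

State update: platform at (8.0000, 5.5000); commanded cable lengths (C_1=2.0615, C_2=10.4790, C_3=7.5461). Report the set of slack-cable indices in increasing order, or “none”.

2, 3

i=1: geometric 2.0616 vs commanded 2.0615 ⇒ taut
i=2: geometric 9.1788 vs commanded 10.4790 ⇒ slack
i=3: geometric 6.2650 vs commanded 7.5461 ⇒ slack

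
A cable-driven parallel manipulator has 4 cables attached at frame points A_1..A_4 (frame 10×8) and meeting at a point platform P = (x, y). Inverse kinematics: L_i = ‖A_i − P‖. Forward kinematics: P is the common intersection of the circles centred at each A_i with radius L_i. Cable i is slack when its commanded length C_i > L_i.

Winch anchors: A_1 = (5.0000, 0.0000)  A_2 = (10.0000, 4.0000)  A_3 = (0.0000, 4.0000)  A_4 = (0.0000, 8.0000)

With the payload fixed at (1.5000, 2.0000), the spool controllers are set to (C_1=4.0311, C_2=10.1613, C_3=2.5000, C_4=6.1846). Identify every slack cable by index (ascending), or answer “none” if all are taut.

2

cable 1: √((3.5000)²+(-2.0000)²)=4.0311, C_1=4.0311: taut
cable 2: √((8.5000)²+(2.0000)²)=8.7321, C_2=10.1613: slack
cable 3: √((-1.5000)²+(2.0000)²)=2.5000, C_3=2.5000: taut
cable 4: √((-1.5000)²+(6.0000)²)=6.1847, C_4=6.1846: taut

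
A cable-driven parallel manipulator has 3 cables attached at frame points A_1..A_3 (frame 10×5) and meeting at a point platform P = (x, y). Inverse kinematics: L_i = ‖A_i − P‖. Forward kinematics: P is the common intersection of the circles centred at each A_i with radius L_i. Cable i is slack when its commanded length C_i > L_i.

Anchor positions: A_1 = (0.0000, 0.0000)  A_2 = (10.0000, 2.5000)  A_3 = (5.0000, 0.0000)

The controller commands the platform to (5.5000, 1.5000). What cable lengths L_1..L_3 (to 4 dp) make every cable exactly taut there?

(5.7009, 4.6098, 1.5811)

L_1: Δ = A_1−P = (-5.5000, -1.5000) → ‖Δ‖ = √32.5000 = 5.7009
L_2: Δ = A_2−P = (4.5000, 1.0000) → ‖Δ‖ = √21.2500 = 4.6098
L_3: Δ = A_3−P = (-0.5000, -1.5000) → ‖Δ‖ = √2.5000 = 1.5811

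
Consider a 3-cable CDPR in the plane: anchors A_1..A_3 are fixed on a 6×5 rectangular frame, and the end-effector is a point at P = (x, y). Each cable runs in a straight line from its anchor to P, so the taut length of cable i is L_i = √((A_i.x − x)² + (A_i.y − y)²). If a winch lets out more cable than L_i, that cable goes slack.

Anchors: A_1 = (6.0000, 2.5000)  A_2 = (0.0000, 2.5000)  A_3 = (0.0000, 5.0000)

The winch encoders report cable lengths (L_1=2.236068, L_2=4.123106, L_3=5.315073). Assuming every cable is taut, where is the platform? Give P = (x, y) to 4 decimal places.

each cable: (A_i−P)·(A_i−P) = L_i²; let q_i = ‖A_i‖²−L_i²
q_1 = 36.0000+6.2500−5.0000 = 37.2500
row 1: 12.0000x + 0.0000y = 48.0000  (q_2=-10.7500)
row 2: 12.0000x − 5.0000y = 40.5000  (q_3=-3.2500)
Cramer on rows 1–2 → x = 4.0000, y = 1.5000

(4.0000, 1.5000)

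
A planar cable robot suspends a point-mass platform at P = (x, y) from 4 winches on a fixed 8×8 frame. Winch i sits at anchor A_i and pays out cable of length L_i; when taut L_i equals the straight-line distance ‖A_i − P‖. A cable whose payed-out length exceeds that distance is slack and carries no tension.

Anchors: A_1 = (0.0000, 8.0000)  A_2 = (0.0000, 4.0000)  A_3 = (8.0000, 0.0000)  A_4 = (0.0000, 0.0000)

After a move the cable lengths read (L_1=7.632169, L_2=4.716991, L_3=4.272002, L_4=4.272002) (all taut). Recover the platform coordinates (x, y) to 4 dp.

(4.0000, 1.5000)

each cable: (A_i−P)·(A_i−P) = L_i²; let k_i = ‖A_i‖²−L_i²
k_1 = 0.0000+64.0000−58.2500 = 5.7500
row 1: 0.0000x + 8.0000y = 12.0000  (k_2=-6.2500)
row 2: -16.0000x + 16.0000y = -40.0000  (k_3=45.7500)
row 3: 0.0000x + 16.0000y = 24.0000  (k_4=-18.2500)
Cramer on rows 1–2 → x = 4.0000, y = 1.5000
check cable 4: ‖A_4−P‖² = 18.2500 ≈ L_4² = 18.2500 ✓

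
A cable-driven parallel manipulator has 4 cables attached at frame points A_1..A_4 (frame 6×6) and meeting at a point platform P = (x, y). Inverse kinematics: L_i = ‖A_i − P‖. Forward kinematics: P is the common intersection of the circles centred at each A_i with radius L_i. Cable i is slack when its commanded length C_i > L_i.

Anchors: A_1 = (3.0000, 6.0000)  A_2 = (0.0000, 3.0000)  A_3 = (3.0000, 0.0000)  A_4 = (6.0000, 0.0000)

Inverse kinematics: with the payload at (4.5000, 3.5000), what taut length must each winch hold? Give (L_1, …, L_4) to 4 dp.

L_1 = √((3.0000−4.5000)² + (6.0000−3.5000)²) = 2.9155
L_2 = √((0.0000−4.5000)² + (3.0000−3.5000)²) = 4.5277
L_3 = √((3.0000−4.5000)² + (0.0000−3.5000)²) = 3.8079
L_4 = √((6.0000−4.5000)² + (0.0000−3.5000)²) = 3.8079

(2.9155, 4.5277, 3.8079, 3.8079)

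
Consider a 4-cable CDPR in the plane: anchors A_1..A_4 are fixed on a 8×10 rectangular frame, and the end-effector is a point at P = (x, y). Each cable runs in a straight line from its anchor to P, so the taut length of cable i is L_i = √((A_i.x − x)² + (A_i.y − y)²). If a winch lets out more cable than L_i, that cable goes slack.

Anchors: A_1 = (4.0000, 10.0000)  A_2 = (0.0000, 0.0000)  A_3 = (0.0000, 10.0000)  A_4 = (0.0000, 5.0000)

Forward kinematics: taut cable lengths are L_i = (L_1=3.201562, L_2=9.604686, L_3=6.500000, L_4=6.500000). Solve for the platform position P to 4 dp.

(6.0000, 7.5000)

expand ‖A_i−P‖²=L_i² and subtract eq 1 (q_i ≔ ‖A_i‖²−L_i²)
q_1 = 16.0000+100.0000−10.2500 = 105.7500
eq1−eq2 → [8.0000  20.0000]·P = 198.0000
eq1−eq3 → [8.0000  0.0000]·P = 48.0000
eq1−eq4 → [8.0000  10.0000]·P = 123.0000
2×2 solve → P = (6.0000, 7.5000)
check cable 4: ‖A_4−P‖² = 42.2500 ≈ L_4² = 42.2500 ✓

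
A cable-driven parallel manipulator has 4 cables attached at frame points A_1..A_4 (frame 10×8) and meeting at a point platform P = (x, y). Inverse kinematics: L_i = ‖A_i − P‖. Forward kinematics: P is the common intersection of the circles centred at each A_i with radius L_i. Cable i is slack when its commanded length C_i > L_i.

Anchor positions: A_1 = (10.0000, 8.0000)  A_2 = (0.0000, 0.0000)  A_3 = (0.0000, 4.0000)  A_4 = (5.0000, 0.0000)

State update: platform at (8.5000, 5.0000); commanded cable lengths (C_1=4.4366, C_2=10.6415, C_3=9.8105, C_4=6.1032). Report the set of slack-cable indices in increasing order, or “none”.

cable 1: L_1 = ‖A_1−P‖ = 3.3541;  C_1 = 4.4366 → slack
cable 2: L_2 = ‖A_2−P‖ = 9.8615;  C_2 = 10.6415 → slack
cable 3: L_3 = ‖A_3−P‖ = 8.5586;  C_3 = 9.8105 → slack
cable 4: L_4 = ‖A_4−P‖ = 6.1033;  C_4 = 6.1032 → taut

1, 2, 3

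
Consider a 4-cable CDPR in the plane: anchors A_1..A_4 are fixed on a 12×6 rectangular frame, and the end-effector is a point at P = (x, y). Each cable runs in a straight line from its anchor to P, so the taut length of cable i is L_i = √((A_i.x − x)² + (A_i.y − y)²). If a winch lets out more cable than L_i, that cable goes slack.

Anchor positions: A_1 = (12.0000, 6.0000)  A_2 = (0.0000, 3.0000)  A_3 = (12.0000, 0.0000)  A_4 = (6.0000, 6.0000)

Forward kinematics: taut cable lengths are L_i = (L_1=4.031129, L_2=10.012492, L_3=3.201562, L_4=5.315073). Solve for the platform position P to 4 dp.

(10.0000, 2.5000)

circle eqns → linear via eq_j − eq_1; set k_j = A_j·A_j − L_j²
k_1 = 144.0000+36.0000−16.2500 = 163.7500
24.0000·x + 6.0000·y = k_1−k_2 = 255.0000
0.0000·x + 12.0000·y = k_1−k_3 = 30.0000
12.0000·x + 0.0000·y = k_1−k_4 = 120.0000
solve first two rows → x=10.0000, y=2.5000
check cable 4: ‖A_4−P‖² = 28.2500 ≈ L_4² = 28.2500 ✓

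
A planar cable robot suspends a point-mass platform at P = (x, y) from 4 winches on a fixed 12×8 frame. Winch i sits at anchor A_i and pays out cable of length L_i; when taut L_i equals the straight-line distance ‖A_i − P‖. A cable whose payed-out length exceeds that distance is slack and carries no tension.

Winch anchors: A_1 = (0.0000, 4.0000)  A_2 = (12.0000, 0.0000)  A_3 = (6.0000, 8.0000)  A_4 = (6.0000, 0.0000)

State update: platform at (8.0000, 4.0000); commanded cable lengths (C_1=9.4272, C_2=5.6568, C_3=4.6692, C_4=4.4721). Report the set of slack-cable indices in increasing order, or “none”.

1, 3

cable 1: L_1 = ‖A_1−P‖ = 8.0000;  C_1 = 9.4272 → slack
cable 2: L_2 = ‖A_2−P‖ = 5.6569;  C_2 = 5.6568 → taut
cable 3: L_3 = ‖A_3−P‖ = 4.4721;  C_3 = 4.6692 → slack
cable 4: L_4 = ‖A_4−P‖ = 4.4721;  C_4 = 4.4721 → taut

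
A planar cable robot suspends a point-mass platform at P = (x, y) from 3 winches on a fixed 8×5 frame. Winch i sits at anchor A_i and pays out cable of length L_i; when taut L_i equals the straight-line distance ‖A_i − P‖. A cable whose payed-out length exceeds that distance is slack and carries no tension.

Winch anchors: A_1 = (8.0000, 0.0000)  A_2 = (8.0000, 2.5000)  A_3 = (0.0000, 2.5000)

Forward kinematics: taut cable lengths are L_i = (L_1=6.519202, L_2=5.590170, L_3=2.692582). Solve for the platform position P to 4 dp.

(2.5000, 3.5000)

each cable: (A_i−P)·(A_i−P) = L_i²; let c_i = ‖A_i‖²−L_i²
c_1 = 64.0000+0.0000−42.5000 = 21.5000
row 1: 0.0000x − 5.0000y = -17.5000  (c_2=39.0000)
row 2: 16.0000x − 5.0000y = 22.5000  (c_3=-1.0000)
Cramer on rows 1–2 → x = 2.5000, y = 3.5000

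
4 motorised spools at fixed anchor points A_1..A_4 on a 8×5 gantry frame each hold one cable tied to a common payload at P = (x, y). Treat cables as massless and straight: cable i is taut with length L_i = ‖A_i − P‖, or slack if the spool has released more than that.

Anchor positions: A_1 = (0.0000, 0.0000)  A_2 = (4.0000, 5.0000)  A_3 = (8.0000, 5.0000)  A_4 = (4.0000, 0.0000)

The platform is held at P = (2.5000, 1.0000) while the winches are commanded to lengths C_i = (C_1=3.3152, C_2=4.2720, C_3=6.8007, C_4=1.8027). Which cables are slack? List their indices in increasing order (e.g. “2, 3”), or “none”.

cable 1: L_1 = ‖A_1−P‖ = 2.6926;  C_1 = 3.3152 → slack
cable 2: L_2 = ‖A_2−P‖ = 4.2720;  C_2 = 4.2720 → taut
cable 3: L_3 = ‖A_3−P‖ = 6.8007;  C_3 = 6.8007 → taut
cable 4: L_4 = ‖A_4−P‖ = 1.8028;  C_4 = 1.8027 → taut

1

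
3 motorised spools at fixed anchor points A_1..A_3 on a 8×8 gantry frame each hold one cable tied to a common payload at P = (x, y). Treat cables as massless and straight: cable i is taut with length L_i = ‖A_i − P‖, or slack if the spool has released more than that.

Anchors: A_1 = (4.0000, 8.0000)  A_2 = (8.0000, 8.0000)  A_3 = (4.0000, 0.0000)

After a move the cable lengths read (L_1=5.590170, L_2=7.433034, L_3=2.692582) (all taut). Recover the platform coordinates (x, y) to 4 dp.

circle eqns → linear via eq_j − eq_1; set c_j = A_j·A_j − L_j²
c_1 = 16.0000+64.0000−31.2500 = 48.7500
-8.0000·x + 0.0000·y = c_1−c_2 = -24.0000
0.0000·x + 16.0000·y = c_1−c_3 = 40.0000
solve first two rows → x=3.0000, y=2.5000

(3.0000, 2.5000)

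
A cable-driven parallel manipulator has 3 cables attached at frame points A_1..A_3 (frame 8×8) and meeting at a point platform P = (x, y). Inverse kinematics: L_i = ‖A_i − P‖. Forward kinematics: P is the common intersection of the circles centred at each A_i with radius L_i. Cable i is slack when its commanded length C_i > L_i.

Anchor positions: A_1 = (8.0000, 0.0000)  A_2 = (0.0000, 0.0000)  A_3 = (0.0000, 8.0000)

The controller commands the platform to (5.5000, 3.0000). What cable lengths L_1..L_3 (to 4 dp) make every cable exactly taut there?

L_1 = √((8.0000−5.5000)² + (0.0000−3.0000)²) = 3.9051
L_2 = √((0.0000−5.5000)² + (0.0000−3.0000)²) = 6.2650
L_3 = √((0.0000−5.5000)² + (8.0000−3.0000)²) = 7.4330

(3.9051, 6.2650, 7.4330)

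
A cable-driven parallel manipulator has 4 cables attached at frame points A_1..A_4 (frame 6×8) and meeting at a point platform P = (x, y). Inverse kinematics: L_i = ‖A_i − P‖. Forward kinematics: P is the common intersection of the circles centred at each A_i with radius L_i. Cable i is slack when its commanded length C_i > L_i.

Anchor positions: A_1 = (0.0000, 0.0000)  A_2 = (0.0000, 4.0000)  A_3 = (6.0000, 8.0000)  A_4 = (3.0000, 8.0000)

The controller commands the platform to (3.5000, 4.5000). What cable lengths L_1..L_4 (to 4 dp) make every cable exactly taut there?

L_1 = √((0.0000−3.5000)² + (0.0000−4.5000)²) = 5.7009
L_2 = √((0.0000−3.5000)² + (4.0000−4.5000)²) = 3.5355
L_3 = √((6.0000−3.5000)² + (8.0000−4.5000)²) = 4.3012
L_4 = √((3.0000−3.5000)² + (8.0000−4.5000)²) = 3.5355

(5.7009, 3.5355, 4.3012, 3.5355)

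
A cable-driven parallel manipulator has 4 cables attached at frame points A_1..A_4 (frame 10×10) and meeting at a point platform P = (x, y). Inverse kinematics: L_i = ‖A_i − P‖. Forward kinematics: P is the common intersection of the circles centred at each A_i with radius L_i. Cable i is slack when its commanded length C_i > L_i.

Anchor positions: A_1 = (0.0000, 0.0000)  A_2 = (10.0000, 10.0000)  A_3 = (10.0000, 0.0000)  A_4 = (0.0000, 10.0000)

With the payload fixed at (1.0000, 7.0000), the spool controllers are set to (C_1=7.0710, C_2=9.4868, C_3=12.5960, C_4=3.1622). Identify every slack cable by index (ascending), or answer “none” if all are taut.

i=1: geometric 7.0711 vs commanded 7.0710 ⇒ taut
i=2: geometric 9.4868 vs commanded 9.4868 ⇒ taut
i=3: geometric 11.4018 vs commanded 12.5960 ⇒ slack
i=4: geometric 3.1623 vs commanded 3.1622 ⇒ taut

3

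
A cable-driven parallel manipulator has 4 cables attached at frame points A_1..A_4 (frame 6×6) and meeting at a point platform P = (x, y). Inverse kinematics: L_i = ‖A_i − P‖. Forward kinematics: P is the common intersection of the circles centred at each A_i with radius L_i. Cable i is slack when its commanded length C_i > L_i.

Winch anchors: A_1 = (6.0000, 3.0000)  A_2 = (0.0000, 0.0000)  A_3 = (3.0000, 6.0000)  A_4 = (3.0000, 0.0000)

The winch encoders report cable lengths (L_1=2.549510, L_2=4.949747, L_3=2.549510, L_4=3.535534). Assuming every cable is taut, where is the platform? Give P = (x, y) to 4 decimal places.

(3.5000, 3.5000)

circle eqns → linear via eq_j − eq_1; set q_j = A_j·A_j − L_j²
q_1 = 36.0000+9.0000−6.5000 = 38.5000
12.0000·x + 6.0000·y = q_1−q_2 = 63.0000
6.0000·x − 6.0000·y = q_1−q_3 = 0.0000
6.0000·x + 6.0000·y = q_1−q_4 = 42.0000
solve first two rows → x=3.5000, y=3.5000
check cable 4: ‖A_4−P‖² = 12.5000 ≈ L_4² = 12.5000 ✓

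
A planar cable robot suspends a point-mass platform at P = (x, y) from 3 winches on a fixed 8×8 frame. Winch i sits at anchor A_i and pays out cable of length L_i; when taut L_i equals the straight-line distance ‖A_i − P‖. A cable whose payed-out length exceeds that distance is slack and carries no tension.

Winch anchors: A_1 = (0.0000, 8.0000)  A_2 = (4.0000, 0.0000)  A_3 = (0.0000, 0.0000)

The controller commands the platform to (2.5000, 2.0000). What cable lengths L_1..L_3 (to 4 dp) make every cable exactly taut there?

(6.5000, 2.5000, 3.2016)

cable 1: Δx=-2.5000, Δy=6.0000; L_1 = √(Δx²+Δy²) = 6.5000
cable 2: Δx=1.5000, Δy=-2.0000; L_2 = √(Δx²+Δy²) = 2.5000
cable 3: Δx=-2.5000, Δy=-2.0000; L_3 = √(Δx²+Δy²) = 3.2016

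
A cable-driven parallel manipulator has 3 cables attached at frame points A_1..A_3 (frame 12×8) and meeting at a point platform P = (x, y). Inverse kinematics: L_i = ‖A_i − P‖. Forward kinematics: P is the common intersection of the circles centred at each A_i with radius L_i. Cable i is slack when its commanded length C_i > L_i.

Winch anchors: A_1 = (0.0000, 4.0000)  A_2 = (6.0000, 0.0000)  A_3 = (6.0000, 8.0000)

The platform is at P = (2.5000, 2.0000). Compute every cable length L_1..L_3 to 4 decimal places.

(3.2016, 4.0311, 6.9462)

cable 1: Δx=-2.5000, Δy=2.0000; L_1 = √(Δx²+Δy²) = 3.2016
cable 2: Δx=3.5000, Δy=-2.0000; L_2 = √(Δx²+Δy²) = 4.0311
cable 3: Δx=3.5000, Δy=6.0000; L_3 = √(Δx²+Δy²) = 6.9462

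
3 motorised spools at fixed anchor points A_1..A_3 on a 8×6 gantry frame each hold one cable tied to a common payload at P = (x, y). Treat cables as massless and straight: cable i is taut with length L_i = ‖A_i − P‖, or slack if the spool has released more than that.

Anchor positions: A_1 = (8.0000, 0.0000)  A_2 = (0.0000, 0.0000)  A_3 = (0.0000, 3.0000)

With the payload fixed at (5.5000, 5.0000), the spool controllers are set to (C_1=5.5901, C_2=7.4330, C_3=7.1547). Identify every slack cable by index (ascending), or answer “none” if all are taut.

3

i=1: geometric 5.5902 vs commanded 5.5901 ⇒ taut
i=2: geometric 7.4330 vs commanded 7.4330 ⇒ taut
i=3: geometric 5.8523 vs commanded 7.1547 ⇒ slack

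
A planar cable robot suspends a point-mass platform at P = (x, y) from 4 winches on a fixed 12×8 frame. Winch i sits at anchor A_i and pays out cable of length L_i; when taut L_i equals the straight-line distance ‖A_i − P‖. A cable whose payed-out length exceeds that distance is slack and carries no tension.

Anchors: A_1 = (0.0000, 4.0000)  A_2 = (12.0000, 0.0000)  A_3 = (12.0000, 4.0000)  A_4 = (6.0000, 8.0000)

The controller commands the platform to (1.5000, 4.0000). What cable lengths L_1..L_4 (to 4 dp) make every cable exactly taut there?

(1.5000, 11.2361, 10.5000, 6.0208)

cable 1: Δx=-1.5000, Δy=0.0000; L_1 = √(Δx²+Δy²) = 1.5000
cable 2: Δx=10.5000, Δy=-4.0000; L_2 = √(Δx²+Δy²) = 11.2361
cable 3: Δx=10.5000, Δy=0.0000; L_3 = √(Δx²+Δy²) = 10.5000
cable 4: Δx=4.5000, Δy=4.0000; L_4 = √(Δx²+Δy²) = 6.0208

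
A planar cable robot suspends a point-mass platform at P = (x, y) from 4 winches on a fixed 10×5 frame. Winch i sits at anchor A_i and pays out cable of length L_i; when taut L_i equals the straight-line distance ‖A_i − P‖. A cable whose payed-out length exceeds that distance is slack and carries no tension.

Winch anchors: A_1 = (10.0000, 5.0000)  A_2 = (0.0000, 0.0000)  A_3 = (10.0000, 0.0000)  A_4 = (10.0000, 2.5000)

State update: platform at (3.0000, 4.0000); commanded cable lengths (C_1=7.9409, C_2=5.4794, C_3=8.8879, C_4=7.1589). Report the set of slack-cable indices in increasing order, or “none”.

1, 2, 3

cable 1: L_1 = ‖A_1−P‖ = 7.0711;  C_1 = 7.9409 → slack
cable 2: L_2 = ‖A_2−P‖ = 5.0000;  C_2 = 5.4794 → slack
cable 3: L_3 = ‖A_3−P‖ = 8.0623;  C_3 = 8.8879 → slack
cable 4: L_4 = ‖A_4−P‖ = 7.1589;  C_4 = 7.1589 → taut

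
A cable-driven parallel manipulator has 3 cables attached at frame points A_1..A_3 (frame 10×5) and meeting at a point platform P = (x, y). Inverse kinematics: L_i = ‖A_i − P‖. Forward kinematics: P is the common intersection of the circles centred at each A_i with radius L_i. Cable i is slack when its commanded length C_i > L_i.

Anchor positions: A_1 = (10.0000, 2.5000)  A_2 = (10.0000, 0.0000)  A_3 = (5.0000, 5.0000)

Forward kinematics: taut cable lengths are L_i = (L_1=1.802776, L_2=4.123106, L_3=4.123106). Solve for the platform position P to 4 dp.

(9.0000, 4.0000)

expand ‖A_i−P‖²=L_i² and subtract eq 1 (c_i ≔ ‖A_i‖²−L_i²)
c_1 = 100.0000+6.2500−3.2500 = 103.0000
eq1−eq2 → [0.0000  5.0000]·P = 20.0000
eq1−eq3 → [10.0000  -5.0000]·P = 70.0000
2×2 solve → P = (9.0000, 4.0000)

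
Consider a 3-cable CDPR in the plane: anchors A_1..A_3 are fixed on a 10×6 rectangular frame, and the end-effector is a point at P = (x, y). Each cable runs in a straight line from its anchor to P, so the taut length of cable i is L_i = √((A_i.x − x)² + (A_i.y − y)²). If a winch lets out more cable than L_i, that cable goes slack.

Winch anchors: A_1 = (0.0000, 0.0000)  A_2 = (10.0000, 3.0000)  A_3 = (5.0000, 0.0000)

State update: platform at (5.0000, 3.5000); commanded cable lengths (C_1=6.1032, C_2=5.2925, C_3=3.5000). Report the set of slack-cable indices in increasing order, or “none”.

2

cable 1: √((-5.0000)²+(-3.5000)²)=6.1033, C_1=6.1032: taut
cable 2: √((5.0000)²+(-0.5000)²)=5.0249, C_2=5.2925: slack
cable 3: √((0.0000)²+(-3.5000)²)=3.5000, C_3=3.5000: taut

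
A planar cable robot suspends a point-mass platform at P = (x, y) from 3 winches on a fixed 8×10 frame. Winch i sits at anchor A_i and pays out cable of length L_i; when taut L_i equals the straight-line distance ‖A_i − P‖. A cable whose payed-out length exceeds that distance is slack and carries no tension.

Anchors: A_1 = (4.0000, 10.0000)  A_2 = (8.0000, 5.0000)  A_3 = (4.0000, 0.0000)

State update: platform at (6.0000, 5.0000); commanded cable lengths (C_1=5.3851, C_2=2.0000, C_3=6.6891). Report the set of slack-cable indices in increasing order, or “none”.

3

i=1: geometric 5.3852 vs commanded 5.3851 ⇒ taut
i=2: geometric 2.0000 vs commanded 2.0000 ⇒ taut
i=3: geometric 5.3852 vs commanded 6.6891 ⇒ slack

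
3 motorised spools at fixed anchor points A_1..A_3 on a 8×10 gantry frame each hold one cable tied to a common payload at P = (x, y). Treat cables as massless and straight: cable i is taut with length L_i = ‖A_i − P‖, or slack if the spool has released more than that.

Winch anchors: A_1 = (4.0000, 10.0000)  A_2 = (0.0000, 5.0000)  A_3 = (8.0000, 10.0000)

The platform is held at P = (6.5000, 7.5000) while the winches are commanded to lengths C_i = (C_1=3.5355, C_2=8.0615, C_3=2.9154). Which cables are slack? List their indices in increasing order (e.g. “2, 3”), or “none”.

cable 1: √((-2.5000)²+(2.5000)²)=3.5355, C_1=3.5355: taut
cable 2: √((-6.5000)²+(-2.5000)²)=6.9642, C_2=8.0615: slack
cable 3: √((1.5000)²+(2.5000)²)=2.9155, C_3=2.9154: taut

2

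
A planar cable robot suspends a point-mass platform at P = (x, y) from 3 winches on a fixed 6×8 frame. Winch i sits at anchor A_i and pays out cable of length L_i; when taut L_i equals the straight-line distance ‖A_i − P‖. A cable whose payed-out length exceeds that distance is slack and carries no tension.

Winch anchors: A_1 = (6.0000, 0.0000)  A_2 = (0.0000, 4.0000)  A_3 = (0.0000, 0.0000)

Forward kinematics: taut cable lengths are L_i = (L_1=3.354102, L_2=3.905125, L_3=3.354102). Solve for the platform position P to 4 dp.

(3.0000, 1.5000)

each cable: (A_i−P)·(A_i−P) = L_i²; let c_i = ‖A_i‖²−L_i²
c_1 = 36.0000+0.0000−11.2500 = 24.7500
row 1: 12.0000x − 8.0000y = 24.0000  (c_2=0.7500)
row 2: 12.0000x + 0.0000y = 36.0000  (c_3=-11.2500)
Cramer on rows 1–2 → x = 3.0000, y = 1.5000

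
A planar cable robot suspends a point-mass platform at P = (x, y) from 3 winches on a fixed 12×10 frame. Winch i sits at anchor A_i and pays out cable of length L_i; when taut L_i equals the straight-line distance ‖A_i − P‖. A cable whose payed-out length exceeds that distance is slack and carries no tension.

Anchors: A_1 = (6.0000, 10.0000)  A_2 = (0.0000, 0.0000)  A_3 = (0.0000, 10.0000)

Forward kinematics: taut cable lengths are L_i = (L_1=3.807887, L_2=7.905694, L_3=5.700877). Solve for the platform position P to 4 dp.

expand ‖A_i−P‖²=L_i² and subtract eq 1 (k_i ≔ ‖A_i‖²−L_i²)
k_1 = 36.0000+100.0000−14.5000 = 121.5000
eq1−eq2 → [12.0000  20.0000]·P = 184.0000
eq1−eq3 → [12.0000  0.0000]·P = 54.0000
2×2 solve → P = (4.5000, 6.5000)

(4.5000, 6.5000)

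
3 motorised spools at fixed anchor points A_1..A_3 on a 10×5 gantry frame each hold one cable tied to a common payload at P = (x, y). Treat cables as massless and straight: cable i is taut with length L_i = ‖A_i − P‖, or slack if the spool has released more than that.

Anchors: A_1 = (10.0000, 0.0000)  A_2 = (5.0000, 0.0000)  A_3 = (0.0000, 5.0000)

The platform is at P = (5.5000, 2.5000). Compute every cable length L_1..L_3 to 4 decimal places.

(5.1478, 2.5495, 6.0415)

cable 1: Δx=4.5000, Δy=-2.5000; L_1 = √(Δx²+Δy²) = 5.1478
cable 2: Δx=-0.5000, Δy=-2.5000; L_2 = √(Δx²+Δy²) = 2.5495
cable 3: Δx=-5.5000, Δy=2.5000; L_3 = √(Δx²+Δy²) = 6.0415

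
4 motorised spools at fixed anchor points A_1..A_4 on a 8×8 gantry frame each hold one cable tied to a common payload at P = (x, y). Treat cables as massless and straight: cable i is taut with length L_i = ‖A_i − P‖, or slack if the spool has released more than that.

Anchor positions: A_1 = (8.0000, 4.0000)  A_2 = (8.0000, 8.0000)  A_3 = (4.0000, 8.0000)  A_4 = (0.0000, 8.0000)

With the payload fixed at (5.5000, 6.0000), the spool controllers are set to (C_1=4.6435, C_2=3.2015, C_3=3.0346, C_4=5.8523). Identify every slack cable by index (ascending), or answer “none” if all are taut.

i=1: geometric 3.2016 vs commanded 4.6435 ⇒ slack
i=2: geometric 3.2016 vs commanded 3.2015 ⇒ taut
i=3: geometric 2.5000 vs commanded 3.0346 ⇒ slack
i=4: geometric 5.8523 vs commanded 5.8523 ⇒ taut

1, 3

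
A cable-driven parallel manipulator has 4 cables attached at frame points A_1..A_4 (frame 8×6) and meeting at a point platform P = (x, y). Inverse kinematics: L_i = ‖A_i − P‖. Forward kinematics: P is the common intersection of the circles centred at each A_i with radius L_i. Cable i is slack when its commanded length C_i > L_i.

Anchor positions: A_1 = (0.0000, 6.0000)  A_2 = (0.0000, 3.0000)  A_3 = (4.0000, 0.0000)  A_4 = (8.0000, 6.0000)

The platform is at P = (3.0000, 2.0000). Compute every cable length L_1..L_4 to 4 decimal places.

(5.0000, 3.1623, 2.2361, 6.4031)

cable 1: Δx=-3.0000, Δy=4.0000; L_1 = √(Δx²+Δy²) = 5.0000
cable 2: Δx=-3.0000, Δy=1.0000; L_2 = √(Δx²+Δy²) = 3.1623
cable 3: Δx=1.0000, Δy=-2.0000; L_3 = √(Δx²+Δy²) = 2.2361
cable 4: Δx=5.0000, Δy=4.0000; L_4 = √(Δx²+Δy²) = 6.4031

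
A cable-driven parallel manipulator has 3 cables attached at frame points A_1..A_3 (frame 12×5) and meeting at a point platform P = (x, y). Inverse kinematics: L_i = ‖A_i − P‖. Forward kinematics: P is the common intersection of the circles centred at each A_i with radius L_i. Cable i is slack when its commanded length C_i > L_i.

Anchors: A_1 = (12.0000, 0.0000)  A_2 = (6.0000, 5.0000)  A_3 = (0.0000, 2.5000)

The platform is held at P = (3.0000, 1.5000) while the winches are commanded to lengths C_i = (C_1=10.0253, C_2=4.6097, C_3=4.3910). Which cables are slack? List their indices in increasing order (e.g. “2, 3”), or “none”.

1, 3

cable 1: √((9.0000)²+(-1.5000)²)=9.1241, C_1=10.0253: slack
cable 2: √((3.0000)²+(3.5000)²)=4.6098, C_2=4.6097: taut
cable 3: √((-3.0000)²+(1.0000)²)=3.1623, C_3=4.3910: slack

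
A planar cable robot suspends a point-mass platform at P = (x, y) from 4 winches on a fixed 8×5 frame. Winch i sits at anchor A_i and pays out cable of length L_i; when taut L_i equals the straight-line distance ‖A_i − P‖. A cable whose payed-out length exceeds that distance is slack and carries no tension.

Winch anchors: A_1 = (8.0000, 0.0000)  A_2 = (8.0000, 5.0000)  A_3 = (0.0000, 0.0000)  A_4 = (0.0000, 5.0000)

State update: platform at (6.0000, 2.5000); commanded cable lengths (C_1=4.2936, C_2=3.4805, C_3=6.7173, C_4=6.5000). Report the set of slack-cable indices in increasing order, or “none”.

i=1: geometric 3.2016 vs commanded 4.2936 ⇒ slack
i=2: geometric 3.2016 vs commanded 3.4805 ⇒ slack
i=3: geometric 6.5000 vs commanded 6.7173 ⇒ slack
i=4: geometric 6.5000 vs commanded 6.5000 ⇒ taut

1, 2, 3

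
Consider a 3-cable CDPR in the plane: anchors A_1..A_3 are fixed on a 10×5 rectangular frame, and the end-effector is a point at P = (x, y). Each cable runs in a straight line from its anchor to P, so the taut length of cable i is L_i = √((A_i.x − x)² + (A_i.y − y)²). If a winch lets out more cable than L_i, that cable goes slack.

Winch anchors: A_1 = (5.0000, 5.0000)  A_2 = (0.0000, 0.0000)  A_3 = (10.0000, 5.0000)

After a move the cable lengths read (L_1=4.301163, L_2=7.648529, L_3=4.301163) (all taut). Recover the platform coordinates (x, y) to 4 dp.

(7.5000, 1.5000)

each cable: (A_i−P)·(A_i−P) = L_i²; let k_i = ‖A_i‖²−L_i²
k_1 = 25.0000+25.0000−18.5000 = 31.5000
row 1: 10.0000x + 10.0000y = 90.0000  (k_2=-58.5000)
row 2: -10.0000x + 0.0000y = -75.0000  (k_3=106.5000)
Cramer on rows 1–2 → x = 7.5000, y = 1.5000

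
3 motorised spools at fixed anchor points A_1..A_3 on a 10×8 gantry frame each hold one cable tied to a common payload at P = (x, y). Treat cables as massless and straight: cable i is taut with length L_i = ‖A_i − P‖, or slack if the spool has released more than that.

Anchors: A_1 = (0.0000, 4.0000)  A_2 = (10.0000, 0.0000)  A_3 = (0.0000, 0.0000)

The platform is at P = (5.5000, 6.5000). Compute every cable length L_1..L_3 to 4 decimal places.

cable 1: Δx=-5.5000, Δy=-2.5000; L_1 = √(Δx²+Δy²) = 6.0415
cable 2: Δx=4.5000, Δy=-6.5000; L_2 = √(Δx²+Δy²) = 7.9057
cable 3: Δx=-5.5000, Δy=-6.5000; L_3 = √(Δx²+Δy²) = 8.5147

(6.0415, 7.9057, 8.5147)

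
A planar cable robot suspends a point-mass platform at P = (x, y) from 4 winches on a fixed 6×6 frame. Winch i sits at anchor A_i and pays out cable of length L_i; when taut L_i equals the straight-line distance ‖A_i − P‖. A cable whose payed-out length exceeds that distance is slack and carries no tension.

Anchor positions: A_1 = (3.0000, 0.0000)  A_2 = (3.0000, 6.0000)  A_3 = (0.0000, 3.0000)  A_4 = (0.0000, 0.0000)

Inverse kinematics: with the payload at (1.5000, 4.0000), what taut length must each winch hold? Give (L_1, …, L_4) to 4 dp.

L_1: Δ = A_1−P = (1.5000, -4.0000) → ‖Δ‖ = √18.2500 = 4.2720
L_2: Δ = A_2−P = (1.5000, 2.0000) → ‖Δ‖ = √6.2500 = 2.5000
L_3: Δ = A_3−P = (-1.5000, -1.0000) → ‖Δ‖ = √3.2500 = 1.8028
L_4: Δ = A_4−P = (-1.5000, -4.0000) → ‖Δ‖ = √18.2500 = 4.2720

(4.2720, 2.5000, 1.8028, 4.2720)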